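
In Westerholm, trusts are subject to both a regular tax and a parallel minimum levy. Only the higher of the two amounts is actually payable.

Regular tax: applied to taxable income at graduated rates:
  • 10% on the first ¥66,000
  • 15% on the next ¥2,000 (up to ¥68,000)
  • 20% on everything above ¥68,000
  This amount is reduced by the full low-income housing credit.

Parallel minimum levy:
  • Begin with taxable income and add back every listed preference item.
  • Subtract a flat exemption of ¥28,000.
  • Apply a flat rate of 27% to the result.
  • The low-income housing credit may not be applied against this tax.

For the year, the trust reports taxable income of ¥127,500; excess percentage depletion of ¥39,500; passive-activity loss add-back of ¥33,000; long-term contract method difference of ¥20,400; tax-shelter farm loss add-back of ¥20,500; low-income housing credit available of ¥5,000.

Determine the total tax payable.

Parallel minimum levy:
  Adjusted income: ¥127,500 + ¥39,500 + ¥33,000 + ¥20,400 + ¥20,500 = ¥240,900
  Less exemption ¥28,000 → base ¥212,900
  ¥212,900 × 27% = ¥57,483

Regular tax:
  ¥66,000 × 10% = ¥6,600
  ¥2,000 × 15% = ¥300
  ¥59,500 × 20% = ¥11,900
  → ¥18,800
  Less low-income housing credit ¥5,000 → ¥13,800

¥57,483 > ¥13,800, so the parallel minimum levy is the binding amount.

¥57,483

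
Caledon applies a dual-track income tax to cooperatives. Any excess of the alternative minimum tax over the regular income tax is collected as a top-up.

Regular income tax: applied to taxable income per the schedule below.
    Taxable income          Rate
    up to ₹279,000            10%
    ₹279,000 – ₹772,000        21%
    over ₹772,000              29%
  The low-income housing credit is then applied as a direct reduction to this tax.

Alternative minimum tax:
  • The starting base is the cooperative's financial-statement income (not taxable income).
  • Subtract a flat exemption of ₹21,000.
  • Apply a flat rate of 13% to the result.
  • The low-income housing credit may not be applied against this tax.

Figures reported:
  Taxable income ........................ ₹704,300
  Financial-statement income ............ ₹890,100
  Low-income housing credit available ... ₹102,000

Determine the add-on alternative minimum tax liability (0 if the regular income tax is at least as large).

Regular income tax:
  ₹279,000 × 10% = ₹27,900
  ₹425,300 × 21% = ₹89,313
  → ₹117,213
  Less low-income housing credit ₹102,000 → ₹15,213

Alternative minimum tax:
  Base (financial-statement income): ₹890,100
  Less exemption ₹21,000 → base ₹869,100
  ₹869,100 × 13% = ₹112,983

Excess of alternative minimum tax over regular income tax: ₹112,983 − ₹15,213 = ₹97,770.

₹97,770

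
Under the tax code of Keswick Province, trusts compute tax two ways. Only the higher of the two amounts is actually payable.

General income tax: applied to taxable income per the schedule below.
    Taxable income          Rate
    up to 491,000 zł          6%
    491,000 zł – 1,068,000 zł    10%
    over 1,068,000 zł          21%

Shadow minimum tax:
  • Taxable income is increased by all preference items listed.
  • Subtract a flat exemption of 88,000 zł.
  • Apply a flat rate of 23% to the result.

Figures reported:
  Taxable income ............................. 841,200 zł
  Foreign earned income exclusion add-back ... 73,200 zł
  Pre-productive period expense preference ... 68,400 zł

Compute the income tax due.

205,804 zł

General income tax:
  491,000 zł × 6% = 29,460 zł
  350,200 zł × 10% = 35,020 zł
  → 64,480 zł

Shadow minimum tax:
  Adjusted income: 841,200 zł + 73,200 zł + 68,400 zł = 982,800 zł
  Less exemption 88,000 zł → base 894,800 zł
  894,800 zł × 23% = 205,804 zł

205,804 zł > 64,480 zł, so the shadow minimum tax is the binding amount.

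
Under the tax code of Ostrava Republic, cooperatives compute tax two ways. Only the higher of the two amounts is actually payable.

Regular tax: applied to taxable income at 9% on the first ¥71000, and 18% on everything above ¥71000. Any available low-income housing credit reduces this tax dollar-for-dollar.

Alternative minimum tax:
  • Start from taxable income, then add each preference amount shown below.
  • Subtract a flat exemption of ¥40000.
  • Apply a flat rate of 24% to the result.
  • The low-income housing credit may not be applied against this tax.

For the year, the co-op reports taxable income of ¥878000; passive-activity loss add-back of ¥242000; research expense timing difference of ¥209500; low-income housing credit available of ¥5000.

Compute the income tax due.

¥309480

Alternative minimum tax:
  Adjusted income: ¥878000 + ¥242000 + ¥209500 = ¥1329500
  Less exemption ¥40000 → base ¥1289500
  ¥1289500 × 24% = ¥309480

Regular tax:
  ¥71000 × 9% = ¥6390
  ¥807000 × 18% = ¥145260
  → ¥151650
  Less low-income housing credit ¥5000 → ¥146650

¥309480 > ¥146650, so the alternative minimum tax is the binding amount.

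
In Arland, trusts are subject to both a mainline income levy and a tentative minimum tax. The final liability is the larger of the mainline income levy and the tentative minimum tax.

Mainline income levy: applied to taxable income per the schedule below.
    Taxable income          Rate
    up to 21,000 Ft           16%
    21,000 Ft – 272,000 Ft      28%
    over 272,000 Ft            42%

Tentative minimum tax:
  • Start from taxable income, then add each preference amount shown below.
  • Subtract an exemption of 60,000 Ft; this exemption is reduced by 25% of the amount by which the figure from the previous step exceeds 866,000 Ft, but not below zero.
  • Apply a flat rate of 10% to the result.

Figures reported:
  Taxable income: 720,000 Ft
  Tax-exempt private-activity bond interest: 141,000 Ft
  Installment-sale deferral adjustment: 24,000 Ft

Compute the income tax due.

261,800 Ft

Tentative minimum tax:
  Adjusted income: 720,000 Ft + 141,000 Ft + 24,000 Ft = 885,000 Ft
  Exemption: 60,000 Ft − 25% × (885,000 Ft − 866,000 Ft) = 60,000 Ft − 4,750 Ft = 55,250 Ft
  Base: 885,000 Ft − 55,250 Ft = 829,750 Ft
  829,750 Ft × 10% = 82,975 Ft

Mainline income levy:
  21,000 Ft × 16% = 3,360 Ft
  251,000 Ft × 28% = 70,280 Ft
  448,000 Ft × 42% = 188,160 Ft
  → 261,800 Ft

261,800 Ft > 82,975 Ft, so the mainline income levy governs.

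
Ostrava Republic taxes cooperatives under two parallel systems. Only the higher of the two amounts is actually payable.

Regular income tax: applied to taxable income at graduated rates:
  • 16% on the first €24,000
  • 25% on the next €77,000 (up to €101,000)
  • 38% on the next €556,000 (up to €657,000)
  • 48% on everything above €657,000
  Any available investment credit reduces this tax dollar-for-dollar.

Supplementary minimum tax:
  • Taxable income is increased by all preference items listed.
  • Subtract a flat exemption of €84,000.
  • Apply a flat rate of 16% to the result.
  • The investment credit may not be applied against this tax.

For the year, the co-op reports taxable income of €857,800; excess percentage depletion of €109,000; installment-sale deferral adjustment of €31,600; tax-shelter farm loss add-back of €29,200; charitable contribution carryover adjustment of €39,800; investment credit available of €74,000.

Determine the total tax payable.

Regular income tax:
  €24,000 × 16% = €3,840
  €77,000 × 25% = €19,250
  €556,000 × 38% = €211,280
  €200,800 × 48% = €96,384
  → €330,754
  Less investment credit €74,000 → €256,754

Supplementary minimum tax:
  Adjusted income: €857,800 + €109,000 + €31,600 + €29,200 + €39,800 = €1,067,400
  Less exemption €84,000 → base €983,400
  €983,400 × 16% = €157,344

€256,754 > €157,344, so the regular income tax governs.

€256,754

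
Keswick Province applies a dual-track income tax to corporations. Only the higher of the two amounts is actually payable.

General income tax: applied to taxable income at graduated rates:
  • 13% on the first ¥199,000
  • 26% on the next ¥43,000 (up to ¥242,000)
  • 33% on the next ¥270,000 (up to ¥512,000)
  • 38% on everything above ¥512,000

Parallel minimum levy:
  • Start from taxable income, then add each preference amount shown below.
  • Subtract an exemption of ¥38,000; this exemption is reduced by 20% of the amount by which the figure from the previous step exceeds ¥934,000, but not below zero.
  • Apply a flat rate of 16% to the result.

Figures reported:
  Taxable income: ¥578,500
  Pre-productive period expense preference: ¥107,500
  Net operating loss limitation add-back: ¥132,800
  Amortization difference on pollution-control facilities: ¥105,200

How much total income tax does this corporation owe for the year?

¥151,420

General income tax:
  ¥199,000 × 13% = ¥25,870
  ¥43,000 × 26% = ¥11,180
  ¥270,000 × 33% = ¥89,100
  ¥66,500 × 38% = ¥25,270
  → ¥151,420

Parallel minimum levy:
  Adjusted income: ¥578,500 + ¥107,500 + ¥132,800 + ¥105,200 = ¥924,000
  Exemption: ¥924,000 ≤ ¥934,000, so full ¥38,000 applies
  Base: ¥924,000 − ¥38,000 = ¥886,000
  ¥886,000 × 16% = ¥141,760

¥151,420 > ¥141,760, so the general income tax governs.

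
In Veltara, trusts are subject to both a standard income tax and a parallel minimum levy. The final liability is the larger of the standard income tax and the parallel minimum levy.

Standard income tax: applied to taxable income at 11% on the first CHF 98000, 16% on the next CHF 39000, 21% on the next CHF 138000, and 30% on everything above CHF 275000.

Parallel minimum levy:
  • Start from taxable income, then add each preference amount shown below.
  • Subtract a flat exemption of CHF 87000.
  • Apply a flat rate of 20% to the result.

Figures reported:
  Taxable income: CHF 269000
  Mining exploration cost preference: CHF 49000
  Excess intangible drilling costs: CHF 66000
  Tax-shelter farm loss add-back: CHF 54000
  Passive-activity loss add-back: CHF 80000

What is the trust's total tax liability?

Standard income tax:
  CHF 98000 × 11% = CHF 10780
  CHF 39000 × 16% = CHF 6240
  CHF 132000 × 21% = CHF 27720
  → CHF 44740

Parallel minimum levy:
  Adjusted income: CHF 269000 + CHF 49000 + CHF 66000 + CHF 54000 + CHF 80000 = CHF 518000
  Less exemption CHF 87000 → base CHF 431000
  CHF 431000 × 20% = CHF 86200

CHF 86200 > CHF 44740, so the parallel minimum levy is the binding amount.

CHF 86200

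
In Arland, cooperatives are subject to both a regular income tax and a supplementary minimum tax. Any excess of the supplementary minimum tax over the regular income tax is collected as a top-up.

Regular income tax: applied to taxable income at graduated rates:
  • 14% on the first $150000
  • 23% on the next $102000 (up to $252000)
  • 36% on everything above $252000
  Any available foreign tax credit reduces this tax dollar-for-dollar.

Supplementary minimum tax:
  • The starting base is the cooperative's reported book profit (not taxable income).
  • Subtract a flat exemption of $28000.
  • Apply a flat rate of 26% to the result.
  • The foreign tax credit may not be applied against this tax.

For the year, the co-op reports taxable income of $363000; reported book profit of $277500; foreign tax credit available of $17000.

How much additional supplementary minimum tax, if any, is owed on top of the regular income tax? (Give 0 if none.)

Supplementary minimum tax:
  Base (reported book profit): $277500
  Less exemption $28000 → base $249500
  $249500 × 26% = $64870

Regular income tax:
  $150000 × 14% = $21000
  $102000 × 23% = $23460
  $111000 × 36% = $39960
  → $84420
  Less foreign tax credit $17000 → $67420

$64870 ≤ $67420, so no add-on is due.

$0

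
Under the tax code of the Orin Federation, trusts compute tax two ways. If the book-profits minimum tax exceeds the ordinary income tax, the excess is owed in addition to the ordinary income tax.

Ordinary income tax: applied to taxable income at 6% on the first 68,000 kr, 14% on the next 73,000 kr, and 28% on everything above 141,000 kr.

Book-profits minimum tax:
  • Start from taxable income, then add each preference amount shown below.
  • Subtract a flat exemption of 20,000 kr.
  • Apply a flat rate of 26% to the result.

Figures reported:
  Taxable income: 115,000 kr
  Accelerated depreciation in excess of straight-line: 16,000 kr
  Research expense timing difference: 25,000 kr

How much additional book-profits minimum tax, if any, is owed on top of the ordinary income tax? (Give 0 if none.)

Book-profits minimum tax:
  Adjusted income: 115,000 kr + 16,000 kr + 25,000 kr = 156,000 kr
  Less exemption 20,000 kr → base 136,000 kr
  136,000 kr × 26% = 35,360 kr

Ordinary income tax:
  68,000 kr × 6% = 4,080 kr
  47,000 kr × 14% = 6,580 kr
  → 10,660 kr

Excess of book-profits minimum tax over ordinary income tax: 35,360 kr − 10,660 kr = 24,700 kr.

24,700 kr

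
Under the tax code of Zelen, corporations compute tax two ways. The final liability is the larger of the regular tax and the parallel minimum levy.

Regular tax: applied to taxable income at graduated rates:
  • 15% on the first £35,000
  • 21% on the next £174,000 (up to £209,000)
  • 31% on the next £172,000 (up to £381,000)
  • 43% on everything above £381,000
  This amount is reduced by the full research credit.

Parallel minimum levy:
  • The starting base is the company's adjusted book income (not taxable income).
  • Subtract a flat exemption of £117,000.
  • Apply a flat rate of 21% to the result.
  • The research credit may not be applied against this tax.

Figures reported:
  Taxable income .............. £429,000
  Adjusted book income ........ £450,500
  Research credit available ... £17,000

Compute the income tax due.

Parallel minimum levy:
  Base (adjusted book income): £450,500
  Less exemption £117,000 → base £333,500
  £333,500 × 21% = £70,035

Regular tax:
  £35,000 × 15% = £5,250
  £174,000 × 21% = £36,540
  £172,000 × 31% = £53,320
  £48,000 × 43% = £20,640
  → £115,750
  Less research credit £17,000 → £98,750

£98,750 > £70,035, so the regular tax governs.

£98,750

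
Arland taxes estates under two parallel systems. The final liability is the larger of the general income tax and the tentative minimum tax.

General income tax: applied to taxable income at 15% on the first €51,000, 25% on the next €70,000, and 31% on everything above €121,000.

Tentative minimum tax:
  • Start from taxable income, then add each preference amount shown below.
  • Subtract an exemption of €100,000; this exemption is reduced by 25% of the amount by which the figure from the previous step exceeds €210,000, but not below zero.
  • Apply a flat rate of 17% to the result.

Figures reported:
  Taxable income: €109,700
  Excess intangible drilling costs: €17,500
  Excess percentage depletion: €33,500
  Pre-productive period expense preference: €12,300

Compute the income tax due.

General income tax:
  €51,000 × 15% = €7,650
  €58,700 × 25% = €14,675
  → €22,325

Tentative minimum tax:
  Adjusted income: €109,700 + €17,500 + €33,500 + €12,300 = €173,000
  Exemption: €173,000 ≤ €210,000, so full €100,000 applies
  Base: €173,000 − €100,000 = €73,000
  €73,000 × 17% = €12,410

€22,325 > €12,410, so the general income tax governs.

€22,325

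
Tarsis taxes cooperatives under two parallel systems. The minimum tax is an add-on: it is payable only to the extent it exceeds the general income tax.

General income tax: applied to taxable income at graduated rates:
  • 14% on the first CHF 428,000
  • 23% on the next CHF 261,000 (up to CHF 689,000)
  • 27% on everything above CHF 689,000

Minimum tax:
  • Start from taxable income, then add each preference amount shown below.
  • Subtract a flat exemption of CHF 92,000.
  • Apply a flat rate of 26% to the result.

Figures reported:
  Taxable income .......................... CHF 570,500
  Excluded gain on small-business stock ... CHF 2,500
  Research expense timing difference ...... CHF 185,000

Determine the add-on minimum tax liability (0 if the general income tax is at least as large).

CHF 80,465

General income tax:
  CHF 428,000 × 14% = CHF 59,920
  CHF 142,500 × 23% = CHF 32,775
  → CHF 92,695

Minimum tax:
  Adjusted income: CHF 570,500 + CHF 2,500 + CHF 185,000 = CHF 758,000
  Less exemption CHF 92,000 → base CHF 666,000
  CHF 666,000 × 26% = CHF 173,160

Excess of minimum tax over general income tax: CHF 173,160 − CHF 92,695 = CHF 80,465.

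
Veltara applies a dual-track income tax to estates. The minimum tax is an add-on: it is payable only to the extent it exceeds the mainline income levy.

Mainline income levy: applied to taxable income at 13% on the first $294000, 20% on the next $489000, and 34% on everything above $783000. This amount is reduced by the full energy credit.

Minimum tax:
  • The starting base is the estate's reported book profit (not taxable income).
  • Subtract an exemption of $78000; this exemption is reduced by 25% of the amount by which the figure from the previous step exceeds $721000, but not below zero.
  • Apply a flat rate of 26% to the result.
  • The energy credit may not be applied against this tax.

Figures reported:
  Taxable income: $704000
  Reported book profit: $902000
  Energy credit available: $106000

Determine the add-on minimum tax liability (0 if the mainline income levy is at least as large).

Minimum tax:
  Base (reported book profit): $902000
  Exemption: $78000 − 25% × ($902000 − $721000) = $78000 − $45250 = $32750
  Base: $902000 − $32750 = $869250
  $869250 × 26% = $226005

Mainline income levy:
  $294000 × 13% = $38220
  $410000 × 20% = $82000
  → $120220
  Less energy credit $106000 → $14220

Excess of minimum tax over mainline income levy: $226005 − $14220 = $211785.

$211785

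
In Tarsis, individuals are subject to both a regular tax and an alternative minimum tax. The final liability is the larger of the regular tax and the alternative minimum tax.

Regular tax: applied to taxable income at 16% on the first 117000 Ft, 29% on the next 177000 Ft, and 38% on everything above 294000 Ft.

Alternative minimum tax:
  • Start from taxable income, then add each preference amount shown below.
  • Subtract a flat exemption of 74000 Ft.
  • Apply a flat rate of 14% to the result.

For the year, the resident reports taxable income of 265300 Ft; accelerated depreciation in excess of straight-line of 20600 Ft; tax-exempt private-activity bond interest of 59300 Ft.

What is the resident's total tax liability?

Alternative minimum tax:
  Adjusted income: 265300 Ft + 20600 Ft + 59300 Ft = 345200 Ft
  Less exemption 74000 Ft → base 271200 Ft
  271200 Ft × 14% = 37968 Ft

Regular tax:
  117000 Ft × 16% = 18720 Ft
  148300 Ft × 29% = 43007 Ft
  → 61727 Ft

61727 Ft > 37968 Ft, so the regular tax governs.

61727 Ft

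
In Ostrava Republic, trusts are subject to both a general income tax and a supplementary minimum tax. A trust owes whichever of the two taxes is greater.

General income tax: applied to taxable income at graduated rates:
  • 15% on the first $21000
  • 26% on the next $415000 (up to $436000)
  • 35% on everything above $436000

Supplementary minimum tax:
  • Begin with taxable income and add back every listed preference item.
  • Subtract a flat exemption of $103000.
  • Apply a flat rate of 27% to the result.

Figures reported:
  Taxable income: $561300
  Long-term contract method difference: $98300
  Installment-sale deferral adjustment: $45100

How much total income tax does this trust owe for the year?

Supplementary minimum tax:
  Adjusted income: $561300 + $98300 + $45100 = $704700
  Less exemption $103000 → base $601700
  $601700 × 27% = $162459

General income tax:
  $21000 × 15% = $3150
  $415000 × 26% = $107900
  $125300 × 35% = $43855
  → $154905

$162459 > $154905, so the supplementary minimum tax is the binding amount.

$162459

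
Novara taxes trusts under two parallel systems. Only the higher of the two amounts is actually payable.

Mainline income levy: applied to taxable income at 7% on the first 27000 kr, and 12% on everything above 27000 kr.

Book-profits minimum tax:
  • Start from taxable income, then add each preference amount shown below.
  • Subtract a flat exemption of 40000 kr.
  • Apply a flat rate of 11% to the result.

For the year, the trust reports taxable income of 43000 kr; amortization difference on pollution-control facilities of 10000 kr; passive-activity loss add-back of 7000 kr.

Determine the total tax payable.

Book-profits minimum tax:
  Adjusted income: 43000 kr + 10000 kr + 7000 kr = 60000 kr
  Less exemption 40000 kr → base 20000 kr
  20000 kr × 11% = 2200 kr

Mainline income levy:
  27000 kr × 7% = 1890 kr
  16000 kr × 12% = 1920 kr
  → 3810 kr

3810 kr > 2200 kr, so the mainline income levy governs.

3810 kr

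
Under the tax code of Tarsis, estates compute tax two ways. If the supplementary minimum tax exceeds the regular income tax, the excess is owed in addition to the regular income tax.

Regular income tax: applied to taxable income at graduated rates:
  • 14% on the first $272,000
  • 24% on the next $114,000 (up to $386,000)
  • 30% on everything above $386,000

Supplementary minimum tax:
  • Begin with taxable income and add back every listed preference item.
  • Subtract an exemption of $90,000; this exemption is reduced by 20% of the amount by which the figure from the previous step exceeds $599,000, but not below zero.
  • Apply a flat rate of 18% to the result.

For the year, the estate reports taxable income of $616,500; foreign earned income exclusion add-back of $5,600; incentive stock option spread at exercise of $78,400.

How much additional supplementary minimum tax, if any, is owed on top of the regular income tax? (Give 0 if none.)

$0

Regular income tax:
  $272,000 × 14% = $38,080
  $114,000 × 24% = $27,360
  $230,500 × 30% = $69,150
  → $134,590

Supplementary minimum tax:
  Adjusted income: $616,500 + $5,600 + $78,400 = $700,500
  Exemption: $90,000 − 20% × ($700,500 − $599,000) = $90,000 − $20,300 = $69,700
  Base: $700,500 − $69,700 = $630,800
  $630,800 × 18% = $113,544

$113,544 ≤ $134,590, so no add-on is due.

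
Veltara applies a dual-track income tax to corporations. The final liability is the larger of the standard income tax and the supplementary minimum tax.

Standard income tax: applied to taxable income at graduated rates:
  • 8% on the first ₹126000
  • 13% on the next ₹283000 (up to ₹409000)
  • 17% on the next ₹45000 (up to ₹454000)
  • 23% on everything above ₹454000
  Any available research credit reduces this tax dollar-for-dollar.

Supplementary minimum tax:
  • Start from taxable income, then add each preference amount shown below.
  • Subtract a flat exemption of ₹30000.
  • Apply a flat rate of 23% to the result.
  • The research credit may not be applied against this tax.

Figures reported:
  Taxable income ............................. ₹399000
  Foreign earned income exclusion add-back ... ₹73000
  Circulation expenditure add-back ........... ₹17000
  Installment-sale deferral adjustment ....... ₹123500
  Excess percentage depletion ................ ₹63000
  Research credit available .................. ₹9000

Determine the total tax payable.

₹148465

Supplementary minimum tax:
  Adjusted income: ₹399000 + ₹73000 + ₹17000 + ₹123500 + ₹63000 = ₹675500
  Less exemption ₹30000 → base ₹645500
  ₹645500 × 23% = ₹148465

Standard income tax:
  ₹126000 × 8% = ₹10080
  ₹273000 × 13% = ₹35490
  → ₹45570
  Less research credit ₹9000 → ₹36570

₹148465 > ₹36570, so the supplementary minimum tax is the binding amount.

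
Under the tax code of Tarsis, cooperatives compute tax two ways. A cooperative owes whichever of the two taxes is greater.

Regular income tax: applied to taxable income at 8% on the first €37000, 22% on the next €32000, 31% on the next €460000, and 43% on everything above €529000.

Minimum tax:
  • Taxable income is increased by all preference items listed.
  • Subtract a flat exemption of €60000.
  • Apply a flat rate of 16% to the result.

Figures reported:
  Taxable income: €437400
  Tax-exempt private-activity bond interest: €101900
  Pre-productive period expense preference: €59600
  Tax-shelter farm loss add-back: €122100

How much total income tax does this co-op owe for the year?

€124204

Minimum tax:
  Adjusted income: €437400 + €101900 + €59600 + €122100 = €721000
  Less exemption €60000 → base €661000
  €661000 × 16% = €105760

Regular income tax:
  €37000 × 8% = €2960
  €32000 × 22% = €7040
  €368400 × 31% = €114204
  → €124204

€124204 > €105760, so the regular income tax governs.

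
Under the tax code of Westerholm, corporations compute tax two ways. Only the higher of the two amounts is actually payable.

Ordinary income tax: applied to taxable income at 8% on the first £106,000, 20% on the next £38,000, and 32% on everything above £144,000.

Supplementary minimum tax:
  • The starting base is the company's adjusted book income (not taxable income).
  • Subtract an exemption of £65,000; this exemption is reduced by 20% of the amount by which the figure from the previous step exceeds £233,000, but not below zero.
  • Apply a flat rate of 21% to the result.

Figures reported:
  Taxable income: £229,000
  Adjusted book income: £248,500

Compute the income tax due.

Supplementary minimum tax:
  Base (adjusted book income): £248,500
  Exemption: £65,000 − 20% × (£248,500 − £233,000) = £65,000 − £3,100 = £61,900
  Base: £248,500 − £61,900 = £186,600
  £186,600 × 21% = £39,186

Ordinary income tax:
  £106,000 × 8% = £8,480
  £38,000 × 20% = £7,600
  £85,000 × 32% = £27,200
  → £43,280

£43,280 > £39,186, so the ordinary income tax governs.

£43,280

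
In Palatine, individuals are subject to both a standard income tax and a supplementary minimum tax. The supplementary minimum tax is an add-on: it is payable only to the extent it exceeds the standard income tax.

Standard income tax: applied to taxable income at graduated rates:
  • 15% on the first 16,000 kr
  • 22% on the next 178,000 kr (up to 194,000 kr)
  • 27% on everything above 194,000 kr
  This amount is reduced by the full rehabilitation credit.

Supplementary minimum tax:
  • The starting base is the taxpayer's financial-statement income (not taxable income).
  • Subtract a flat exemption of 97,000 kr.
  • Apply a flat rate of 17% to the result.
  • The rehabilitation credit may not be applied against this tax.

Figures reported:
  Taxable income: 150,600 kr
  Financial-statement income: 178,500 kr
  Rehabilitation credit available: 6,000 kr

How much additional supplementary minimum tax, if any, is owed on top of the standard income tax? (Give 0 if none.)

0 kr

Supplementary minimum tax:
  Base (financial-statement income): 178,500 kr
  Less exemption 97,000 kr → base 81,500 kr
  81,500 kr × 17% = 13,855 kr

Standard income tax:
  16,000 kr × 15% = 2,400 kr
  134,600 kr × 22% = 29,612 kr
  → 32,012 kr
  Less rehabilitation credit 6,000 kr → 26,012 kr

13,855 kr ≤ 26,012 kr, so no add-on is due.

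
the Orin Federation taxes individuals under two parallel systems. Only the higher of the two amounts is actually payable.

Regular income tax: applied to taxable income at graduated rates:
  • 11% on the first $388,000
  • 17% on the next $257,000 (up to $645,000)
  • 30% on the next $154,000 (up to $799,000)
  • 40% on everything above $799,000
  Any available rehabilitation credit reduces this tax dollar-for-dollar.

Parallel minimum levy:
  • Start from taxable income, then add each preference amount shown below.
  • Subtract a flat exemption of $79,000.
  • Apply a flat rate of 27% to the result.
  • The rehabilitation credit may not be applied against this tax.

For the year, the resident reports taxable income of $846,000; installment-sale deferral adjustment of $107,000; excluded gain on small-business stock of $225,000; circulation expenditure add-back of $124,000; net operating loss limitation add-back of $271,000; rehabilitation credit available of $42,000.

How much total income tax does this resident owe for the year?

Parallel minimum levy:
  Adjusted income: $846,000 + $107,000 + $225,000 + $124,000 + $271,000 = $1,573,000
  Less exemption $79,000 → base $1,494,000
  $1,494,000 × 27% = $403,380

Regular income tax:
  $388,000 × 11% = $42,680
  $257,000 × 17% = $43,690
  $154,000 × 30% = $46,200
  $47,000 × 40% = $18,800
  → $151,370
  Less rehabilitation credit $42,000 → $109,370

$403,380 > $109,370, so the parallel minimum levy is the binding amount.

$403,380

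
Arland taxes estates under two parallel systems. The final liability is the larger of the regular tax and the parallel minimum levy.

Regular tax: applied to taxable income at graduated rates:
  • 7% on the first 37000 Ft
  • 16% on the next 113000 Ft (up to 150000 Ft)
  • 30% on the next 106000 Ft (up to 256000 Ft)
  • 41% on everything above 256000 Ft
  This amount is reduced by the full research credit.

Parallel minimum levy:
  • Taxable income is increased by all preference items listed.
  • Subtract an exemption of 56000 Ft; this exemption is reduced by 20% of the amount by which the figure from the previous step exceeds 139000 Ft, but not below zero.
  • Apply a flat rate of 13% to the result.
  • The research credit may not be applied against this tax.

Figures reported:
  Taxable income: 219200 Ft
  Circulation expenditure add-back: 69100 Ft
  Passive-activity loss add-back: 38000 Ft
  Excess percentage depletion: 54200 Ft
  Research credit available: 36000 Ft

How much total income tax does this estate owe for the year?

48464 Ft

Parallel minimum levy:
  Adjusted income: 219200 Ft + 69100 Ft + 38000 Ft + 54200 Ft = 380500 Ft
  Exemption: 56000 Ft − 20% × (380500 Ft − 139000 Ft) = 56000 Ft − 48300 Ft = 7700 Ft
  Base: 380500 Ft − 7700 Ft = 372800 Ft
  372800 Ft × 13% = 48464 Ft

Regular tax:
  37000 Ft × 7% = 2590 Ft
  113000 Ft × 16% = 18080 Ft
  69200 Ft × 30% = 20760 Ft
  → 41430 Ft
  Less research credit 36000 Ft → 5430 Ft

48464 Ft > 5430 Ft, so the parallel minimum levy is the binding amount.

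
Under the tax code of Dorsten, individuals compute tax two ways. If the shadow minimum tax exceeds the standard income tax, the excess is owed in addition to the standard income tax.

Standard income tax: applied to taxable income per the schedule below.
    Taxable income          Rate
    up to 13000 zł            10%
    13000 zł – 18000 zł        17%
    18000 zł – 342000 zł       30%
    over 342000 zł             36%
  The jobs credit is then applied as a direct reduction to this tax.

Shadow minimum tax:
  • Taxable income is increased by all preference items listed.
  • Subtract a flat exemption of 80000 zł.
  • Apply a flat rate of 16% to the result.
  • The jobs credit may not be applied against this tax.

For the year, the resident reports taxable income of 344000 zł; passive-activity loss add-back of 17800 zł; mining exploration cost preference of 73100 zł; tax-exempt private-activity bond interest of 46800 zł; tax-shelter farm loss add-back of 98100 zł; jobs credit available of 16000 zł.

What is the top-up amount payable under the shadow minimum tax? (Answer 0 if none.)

0 zł

Standard income tax:
  13000 zł × 10% = 1300 zł
  5000 zł × 17% = 850 zł
  324000 zł × 30% = 97200 zł
  2000 zł × 36% = 720 zł
  → 100070 zł
  Less jobs credit 16000 zł → 84070 zł

Shadow minimum tax:
  Adjusted income: 344000 zł + 17800 zł + 73100 zł + 46800 zł + 98100 zł = 579800 zł
  Less exemption 80000 zł → base 499800 zł
  499800 zł × 16% = 79968 zł

79968 zł ≤ 84070 zł, so no add-on is due.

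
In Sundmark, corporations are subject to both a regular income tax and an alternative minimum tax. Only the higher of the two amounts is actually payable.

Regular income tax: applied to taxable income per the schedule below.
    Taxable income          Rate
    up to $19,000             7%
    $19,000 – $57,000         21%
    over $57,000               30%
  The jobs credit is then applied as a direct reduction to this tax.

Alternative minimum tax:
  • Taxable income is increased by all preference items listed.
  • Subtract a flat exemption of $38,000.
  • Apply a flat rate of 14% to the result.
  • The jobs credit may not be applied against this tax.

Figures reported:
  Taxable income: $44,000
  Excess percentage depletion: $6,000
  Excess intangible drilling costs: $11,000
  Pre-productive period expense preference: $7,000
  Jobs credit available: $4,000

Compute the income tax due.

$4,200

Alternative minimum tax:
  Adjusted income: $44,000 + $6,000 + $11,000 + $7,000 = $68,000
  Less exemption $38,000 → base $30,000
  $30,000 × 14% = $4,200

Regular income tax:
  $19,000 × 7% = $1,330
  $25,000 × 21% = $5,250
  → $6,580
  Less jobs credit $4,000 → $2,580

$4,200 > $2,580, so the alternative minimum tax is the binding amount.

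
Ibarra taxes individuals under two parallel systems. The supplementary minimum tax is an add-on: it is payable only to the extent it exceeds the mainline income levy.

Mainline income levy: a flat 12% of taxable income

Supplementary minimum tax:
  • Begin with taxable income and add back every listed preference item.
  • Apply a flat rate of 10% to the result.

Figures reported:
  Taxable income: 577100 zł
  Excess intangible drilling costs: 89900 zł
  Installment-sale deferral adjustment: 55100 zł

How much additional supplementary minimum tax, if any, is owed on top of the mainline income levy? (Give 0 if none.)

Supplementary minimum tax:
  Adjusted income: 577100 zł + 89900 zł + 55100 zł = 722100 zł
  722100 zł × 10% = 72210 zł

Mainline income levy:
  577100 zł × 12% = 69252 zł

Excess of supplementary minimum tax over mainline income levy: 72210 zł − 69252 zł = 2958 zł.

2958 zł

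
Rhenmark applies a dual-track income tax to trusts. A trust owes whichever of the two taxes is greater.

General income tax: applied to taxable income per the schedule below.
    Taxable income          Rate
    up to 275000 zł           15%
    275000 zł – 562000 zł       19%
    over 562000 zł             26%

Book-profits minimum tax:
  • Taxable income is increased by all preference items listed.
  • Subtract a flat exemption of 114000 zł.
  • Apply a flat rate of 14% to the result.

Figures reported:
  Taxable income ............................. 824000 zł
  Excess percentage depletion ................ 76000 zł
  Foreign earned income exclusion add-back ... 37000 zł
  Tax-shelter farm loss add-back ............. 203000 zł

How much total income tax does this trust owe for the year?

General income tax:
  275000 zł × 15% = 41250 zł
  287000 zł × 19% = 54530 zł
  262000 zł × 26% = 68120 zł
  → 163900 zł

Book-profits minimum tax:
  Adjusted income: 824000 zł + 76000 zł + 37000 zł + 203000 zł = 1140000 zł
  Less exemption 114000 zł → base 1026000 zł
  1026000 zł × 14% = 143640 zł

163900 zł > 143640 zł, so the general income tax governs.

163900 zł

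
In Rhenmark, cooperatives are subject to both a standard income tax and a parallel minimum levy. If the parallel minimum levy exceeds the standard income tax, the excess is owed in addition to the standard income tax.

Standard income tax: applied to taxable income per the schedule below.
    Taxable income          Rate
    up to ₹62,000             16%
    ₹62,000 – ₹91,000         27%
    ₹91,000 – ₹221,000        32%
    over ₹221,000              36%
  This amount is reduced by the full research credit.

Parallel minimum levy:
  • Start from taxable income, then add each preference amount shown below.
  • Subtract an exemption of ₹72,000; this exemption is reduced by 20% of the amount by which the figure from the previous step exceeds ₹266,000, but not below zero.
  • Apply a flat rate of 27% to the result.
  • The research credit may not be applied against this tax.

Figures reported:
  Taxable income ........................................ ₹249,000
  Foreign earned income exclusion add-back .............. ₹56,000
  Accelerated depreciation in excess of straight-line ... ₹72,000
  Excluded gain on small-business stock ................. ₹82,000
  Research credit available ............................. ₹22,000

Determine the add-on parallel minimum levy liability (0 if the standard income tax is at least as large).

₹67,482

Standard income tax:
  ₹62,000 × 16% = ₹9,920
  ₹29,000 × 27% = ₹7,830
  ₹130,000 × 32% = ₹41,600
  ₹28,000 × 36% = ₹10,080
  → ₹69,430
  Less research credit ₹22,000 → ₹47,430

Parallel minimum levy:
  Adjusted income: ₹249,000 + ₹56,000 + ₹72,000 + ₹82,000 = ₹459,000
  Exemption: ₹72,000 − 20% × (₹459,000 − ₹266,000) = ₹72,000 − ₹38,600 = ₹33,400
  Base: ₹459,000 − ₹33,400 = ₹425,600
  ₹425,600 × 27% = ₹114,912

Excess of parallel minimum levy over standard income tax: ₹114,912 − ₹47,430 = ₹67,482.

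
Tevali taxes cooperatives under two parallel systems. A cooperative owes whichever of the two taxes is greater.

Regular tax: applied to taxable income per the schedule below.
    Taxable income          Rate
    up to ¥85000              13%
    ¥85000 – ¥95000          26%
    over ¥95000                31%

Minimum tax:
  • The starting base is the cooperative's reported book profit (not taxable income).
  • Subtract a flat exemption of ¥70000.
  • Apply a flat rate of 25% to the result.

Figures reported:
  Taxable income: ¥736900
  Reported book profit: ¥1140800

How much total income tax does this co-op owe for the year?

¥267700

Regular tax:
  ¥85000 × 13% = ¥11050
  ¥10000 × 26% = ¥2600
  ¥641900 × 31% = ¥198989
  → ¥212639

Minimum tax:
  Base (reported book profit): ¥1140800
  Less exemption ¥70000 → base ¥1070800
  ¥1070800 × 25% = ¥267700

¥267700 > ¥212639, so the minimum tax is the binding amount.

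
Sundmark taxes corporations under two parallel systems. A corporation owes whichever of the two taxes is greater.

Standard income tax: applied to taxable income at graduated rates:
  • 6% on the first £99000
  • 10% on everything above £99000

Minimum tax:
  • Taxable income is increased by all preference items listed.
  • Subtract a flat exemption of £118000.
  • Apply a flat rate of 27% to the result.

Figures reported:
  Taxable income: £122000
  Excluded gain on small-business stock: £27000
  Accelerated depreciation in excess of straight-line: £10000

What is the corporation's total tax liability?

Minimum tax:
  Adjusted income: £122000 + £27000 + £10000 = £159000
  Less exemption £118000 → base £41000
  £41000 × 27% = £11070

Standard income tax:
  £99000 × 6% = £5940
  £23000 × 10% = £2300
  → £8240

£11070 > £8240, so the minimum tax is the binding amount.

£11070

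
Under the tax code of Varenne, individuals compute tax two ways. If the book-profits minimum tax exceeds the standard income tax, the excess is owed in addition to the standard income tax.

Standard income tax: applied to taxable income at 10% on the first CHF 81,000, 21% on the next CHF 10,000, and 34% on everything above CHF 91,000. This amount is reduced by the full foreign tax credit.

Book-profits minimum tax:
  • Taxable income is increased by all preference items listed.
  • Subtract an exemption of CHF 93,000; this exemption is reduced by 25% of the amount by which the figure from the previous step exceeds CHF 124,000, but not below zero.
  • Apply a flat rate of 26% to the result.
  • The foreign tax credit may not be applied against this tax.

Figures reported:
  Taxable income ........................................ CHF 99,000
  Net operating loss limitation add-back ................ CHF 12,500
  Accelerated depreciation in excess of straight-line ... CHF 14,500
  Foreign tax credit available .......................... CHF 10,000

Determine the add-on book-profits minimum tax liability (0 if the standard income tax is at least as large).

CHF 5,790

Standard income tax:
  CHF 81,000 × 10% = CHF 8,100
  CHF 10,000 × 21% = CHF 2,100
  CHF 8,000 × 34% = CHF 2,720
  → CHF 12,920
  Less foreign tax credit CHF 10,000 → CHF 2,920

Book-profits minimum tax:
  Adjusted income: CHF 99,000 + CHF 12,500 + CHF 14,500 = CHF 126,000
  Exemption: CHF 93,000 − 25% × (CHF 126,000 − CHF 124,000) = CHF 93,000 − CHF 500 = CHF 92,500
  Base: CHF 126,000 − CHF 92,500 = CHF 33,500
  CHF 33,500 × 26% = CHF 8,710

Excess of book-profits minimum tax over standard income tax: CHF 8,710 − CHF 2,920 = CHF 5,790.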